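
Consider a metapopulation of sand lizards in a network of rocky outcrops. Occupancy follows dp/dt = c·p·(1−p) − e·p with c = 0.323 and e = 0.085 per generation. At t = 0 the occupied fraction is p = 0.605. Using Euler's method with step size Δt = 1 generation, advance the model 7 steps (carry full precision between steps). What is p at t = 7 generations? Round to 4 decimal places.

0.7125

Update rule: p ← p + [c·p·(1−p) − e·p]·Δt with Δt = 1.
  1  |  dp/dt·Δt = +0.025764  |  p_1 = 0.630764
  2  |  dp/dt·Δt = +0.021612  |  p_2 = 0.652376
  3  |  dp/dt·Δt = +0.017798  |  p_3 = 0.670174
  4  |  dp/dt·Δt = +0.014431  |  p_4 = 0.684606
  5  |  dp/dt·Δt = +0.011551  |  p_5 = 0.696157
  6  |  dp/dt·Δt = +0.009148  |  p_6 = 0.705305
  7  |  dp/dt·Δt = +0.007185  |  p_7 = 0.712490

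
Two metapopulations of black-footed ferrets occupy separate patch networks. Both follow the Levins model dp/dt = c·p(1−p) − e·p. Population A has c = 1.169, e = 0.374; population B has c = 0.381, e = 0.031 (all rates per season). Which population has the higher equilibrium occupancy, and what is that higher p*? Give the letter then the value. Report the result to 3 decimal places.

A: p*_A = 1 − 0.374/1.169 = 0.6801.
B: p*_B = 1 − 0.031/0.381 = 0.9186.
B is higher at 0.9186.

B, 0.919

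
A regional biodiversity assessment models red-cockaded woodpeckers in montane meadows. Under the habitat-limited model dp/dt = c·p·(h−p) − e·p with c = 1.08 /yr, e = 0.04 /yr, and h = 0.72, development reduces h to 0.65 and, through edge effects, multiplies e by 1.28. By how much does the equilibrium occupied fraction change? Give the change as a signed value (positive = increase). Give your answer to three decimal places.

-0.080

Before: p* = h − e/c = 0.72 − 0.04/1.08 = 0.72 − 0.0370 = 0.6830.
After: c = 1.08, e = 0.0512, h = 0.65; p* = 0.65 − 0.0512/1.08 = 0.6026.
Δp* = 0.6026 − 0.6830 = -0.0804.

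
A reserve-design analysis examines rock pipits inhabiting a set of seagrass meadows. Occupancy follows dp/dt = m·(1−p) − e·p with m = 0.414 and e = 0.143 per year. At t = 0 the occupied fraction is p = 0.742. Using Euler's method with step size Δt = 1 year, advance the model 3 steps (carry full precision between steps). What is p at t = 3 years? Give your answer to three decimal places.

Update rule: p ← p + [m·(1−p) − e·p]·Δt with Δt = 1.
step 1: Δp = +0.00071, p = 0.74271
step 2: Δp = +0.00031, p = 0.74302
step 3: Δp = +0.00014, p = 0.74316

0.743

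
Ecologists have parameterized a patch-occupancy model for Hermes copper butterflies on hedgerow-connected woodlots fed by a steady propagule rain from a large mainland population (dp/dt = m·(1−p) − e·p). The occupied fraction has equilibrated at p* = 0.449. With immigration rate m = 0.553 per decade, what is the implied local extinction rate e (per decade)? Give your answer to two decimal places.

0.68

At equilibrium m(1−p*) = e·p*, so e = m(1−p*)/p*.
e = 0.553 × 0.5510 / 0.449 = 0.6786.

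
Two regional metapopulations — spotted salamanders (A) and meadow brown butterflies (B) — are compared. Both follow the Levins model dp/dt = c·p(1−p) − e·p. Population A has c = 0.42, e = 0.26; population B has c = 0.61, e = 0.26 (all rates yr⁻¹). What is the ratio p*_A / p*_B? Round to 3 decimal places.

0.664

A: p*_A = 1 − 0.26/0.42 = 0.3810.
B: p*_B = 1 − 0.26/0.61 = 0.5738.
p*_A / p*_B = 0.3810/0.5738 = 0.6639.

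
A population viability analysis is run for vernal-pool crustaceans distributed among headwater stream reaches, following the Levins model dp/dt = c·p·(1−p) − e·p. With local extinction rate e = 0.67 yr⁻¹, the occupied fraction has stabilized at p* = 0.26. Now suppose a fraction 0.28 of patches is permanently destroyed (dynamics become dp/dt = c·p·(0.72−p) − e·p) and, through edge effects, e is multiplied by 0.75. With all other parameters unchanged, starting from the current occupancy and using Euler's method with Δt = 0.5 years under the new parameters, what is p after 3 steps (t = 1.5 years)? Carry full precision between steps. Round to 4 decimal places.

0.2313

Balance c(1−p*) = e gives c = e/(1 − 0.26000) = 0.67/0.74000 = 0.90541.
Starting from p₀ = 0.26000; update p ← p + (dp/dt)·Δt with the new parameters.
  1  |  dp/dt·Δt = -0.011182  |  p_1 = 0.248818
  2  |  dp/dt·Δt = -0.009441  |  p_2 = 0.239377
  3  |  dp/dt·Δt = -0.008060  |  p_3 = 0.231317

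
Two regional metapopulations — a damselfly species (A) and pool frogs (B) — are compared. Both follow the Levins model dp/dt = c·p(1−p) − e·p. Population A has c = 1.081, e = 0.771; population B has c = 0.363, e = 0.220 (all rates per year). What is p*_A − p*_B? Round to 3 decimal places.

A: p*_A = 1 − 0.771/1.081 = 0.2868.
B: p*_B = 1 − 0.220/0.363 = 0.3939.
p*_A − p*_B = 0.2868 − 0.3939 = -0.1072.

-0.107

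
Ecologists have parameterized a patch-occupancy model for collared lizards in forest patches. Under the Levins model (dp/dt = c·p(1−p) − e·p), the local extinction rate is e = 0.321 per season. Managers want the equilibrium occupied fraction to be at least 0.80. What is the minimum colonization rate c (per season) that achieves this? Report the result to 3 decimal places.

p* = 1 − e/c ≥ 0.80 requires e/c ≤ 0.2000, i.e. c ≥ e/0.2000.
c_min = 0.321/0.2000 = 1.6050.

1.605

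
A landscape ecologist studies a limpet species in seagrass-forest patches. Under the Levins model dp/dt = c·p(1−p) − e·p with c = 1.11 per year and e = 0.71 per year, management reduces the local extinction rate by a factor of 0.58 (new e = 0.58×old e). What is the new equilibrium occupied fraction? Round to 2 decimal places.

0.63

Before: p* = 1 − 0.71/1.11 = 0.3604.
After the change, c = 1.11, e = 0.4118, so p* = 1 − 0.4118/1.11 = 0.6290.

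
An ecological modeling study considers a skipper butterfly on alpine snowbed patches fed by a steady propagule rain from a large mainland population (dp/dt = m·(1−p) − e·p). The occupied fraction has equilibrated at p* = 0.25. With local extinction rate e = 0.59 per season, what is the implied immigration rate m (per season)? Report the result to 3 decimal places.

At equilibrium m(1−p*) = e·p*, so m = e·p*/(1−p*).
m = 0.59 × 0.25 / 0.7500 = 0.1475/0.7500 = 0.1967.

0.197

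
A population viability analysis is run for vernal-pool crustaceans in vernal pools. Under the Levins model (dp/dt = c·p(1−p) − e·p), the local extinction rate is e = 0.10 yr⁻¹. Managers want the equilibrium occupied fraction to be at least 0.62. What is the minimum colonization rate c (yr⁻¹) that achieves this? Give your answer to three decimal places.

p* = 1 − e/c ≥ 0.62 requires e/c ≤ 0.3800, i.e. c ≥ e/0.3800.
c_min = 0.10/0.3800 = 0.2632.

0.263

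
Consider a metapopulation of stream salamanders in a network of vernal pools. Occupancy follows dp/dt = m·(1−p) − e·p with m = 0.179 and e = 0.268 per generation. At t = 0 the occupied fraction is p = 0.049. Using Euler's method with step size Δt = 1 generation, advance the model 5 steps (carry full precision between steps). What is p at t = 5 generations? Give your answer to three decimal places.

0.382

Update rule: p ← p + [m·(1−p) − e·p]·Δt with Δt = 1.
step 1: Δp = +0.15710, p = 0.20610
step 2: Δp = +0.08687, p = 0.29297
step 3: Δp = +0.04804, p = 0.34101
step 4: Δp = +0.02657, p = 0.36758
step 5: Δp = +0.01469, p = 0.38227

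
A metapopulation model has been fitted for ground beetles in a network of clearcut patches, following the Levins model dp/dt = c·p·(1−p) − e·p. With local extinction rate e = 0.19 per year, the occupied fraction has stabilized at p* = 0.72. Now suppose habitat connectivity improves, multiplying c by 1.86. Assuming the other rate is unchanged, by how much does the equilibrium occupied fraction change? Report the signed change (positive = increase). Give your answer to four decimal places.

Balance c(1−p*) = e gives c = e/(1 − 0.72000) = 0.19/0.28000 = 0.67857.
New p* = 1 − e/c = 1 − 0.19000/1.26214 = 0.84946.
Δp* = 0.84946 − 0.72000 = +0.12946.

0.1295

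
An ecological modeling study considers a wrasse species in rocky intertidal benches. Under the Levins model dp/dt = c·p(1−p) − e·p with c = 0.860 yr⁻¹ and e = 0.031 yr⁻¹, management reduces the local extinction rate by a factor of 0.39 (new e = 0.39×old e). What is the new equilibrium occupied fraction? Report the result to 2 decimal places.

Before: p* = 1 − 0.031/0.860 = 0.9640.
After the change, c = 0.86, e = 0.01209, so p* = 1 − 0.01209/0.86 = 0.9859.

0.99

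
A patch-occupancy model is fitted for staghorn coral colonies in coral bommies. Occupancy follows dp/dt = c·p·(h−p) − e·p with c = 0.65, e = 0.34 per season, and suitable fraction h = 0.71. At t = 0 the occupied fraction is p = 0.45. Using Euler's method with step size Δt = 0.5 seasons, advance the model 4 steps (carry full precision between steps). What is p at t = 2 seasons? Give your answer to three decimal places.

0.338

Update rule: p ← p + [c·p·(h−p) − e·p]·Δt with Δt = 0.5.
t = 0.5: p = 0.45000 + (-0.03848) = 0.41152
t = 1: p = 0.41152 + (-0.03004) = 0.38149
t = 1.5: p = 0.38149 + (-0.02412) = 0.35736
t = 2: p = 0.35736 + (-0.01980) = 0.33757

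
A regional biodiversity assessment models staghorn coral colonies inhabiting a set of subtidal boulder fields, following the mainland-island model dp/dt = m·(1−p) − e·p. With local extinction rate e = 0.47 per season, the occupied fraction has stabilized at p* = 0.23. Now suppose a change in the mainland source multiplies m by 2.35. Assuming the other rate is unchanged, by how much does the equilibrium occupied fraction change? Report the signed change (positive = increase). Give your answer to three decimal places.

0.182

Balance m(1−p*) = e·p* gives m = e·p*/(1−p*) = 0.47×0.23000/0.77000 = 0.14039.
New p* = m/(m+e) = 0.32992/(0.32992+0.47000) = 0.41244.
Δp* = 0.41244 − 0.23000 = +0.18244.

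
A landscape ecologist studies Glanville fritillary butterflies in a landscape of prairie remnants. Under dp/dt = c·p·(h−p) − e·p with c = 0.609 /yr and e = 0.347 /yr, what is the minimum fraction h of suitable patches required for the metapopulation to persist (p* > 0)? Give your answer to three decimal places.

0.570

p* = h − e/c is positive only when h > e/c.
h_min = e/c = 0.347/0.609 = 0.5698.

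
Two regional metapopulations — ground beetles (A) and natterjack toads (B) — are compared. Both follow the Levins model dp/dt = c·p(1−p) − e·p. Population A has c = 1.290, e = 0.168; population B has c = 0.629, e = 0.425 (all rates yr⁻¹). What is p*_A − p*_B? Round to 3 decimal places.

A: p*_A = 1 − 0.168/1.290 = 0.8698.
B: p*_B = 1 − 0.425/0.629 = 0.3243.
p*_A − p*_B = 0.8698 − 0.3243 = 0.5454.

0.545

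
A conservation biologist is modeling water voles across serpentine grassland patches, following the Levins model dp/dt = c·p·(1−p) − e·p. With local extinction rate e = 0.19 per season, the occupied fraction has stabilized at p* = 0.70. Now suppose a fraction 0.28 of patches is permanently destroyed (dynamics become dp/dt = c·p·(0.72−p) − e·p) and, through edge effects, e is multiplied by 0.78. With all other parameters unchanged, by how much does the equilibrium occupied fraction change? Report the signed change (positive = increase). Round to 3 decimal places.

-0.214

Balance c(1−p*) = e gives c = e/(1 − 0.70000) = 0.19/0.30000 = 0.63333.
New p* = 0.72 − e/c = 0.72 − 0.14820/0.63333 = 0.48600.
Δp* = 0.48600 − 0.70000 = -0.21400.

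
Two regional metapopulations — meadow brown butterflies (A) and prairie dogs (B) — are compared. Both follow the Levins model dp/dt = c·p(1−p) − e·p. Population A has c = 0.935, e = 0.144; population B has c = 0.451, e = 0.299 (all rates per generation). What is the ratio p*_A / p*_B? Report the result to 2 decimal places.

A: p*_A = 1 − 0.144/0.935 = 0.8460.
B: p*_B = 1 − 0.299/0.451 = 0.3370.
p*_A / p*_B = 0.8460/0.3370 = 2.5101.

2.51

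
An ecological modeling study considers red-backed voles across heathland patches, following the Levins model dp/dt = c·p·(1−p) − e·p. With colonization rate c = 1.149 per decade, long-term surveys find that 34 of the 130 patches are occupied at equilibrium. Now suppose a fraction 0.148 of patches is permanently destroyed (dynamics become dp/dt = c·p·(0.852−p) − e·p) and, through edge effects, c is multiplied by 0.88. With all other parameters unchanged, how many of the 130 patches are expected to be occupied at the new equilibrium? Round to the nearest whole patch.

2

Observed p* = 34/130 = 0.26154.
Balance c(1−p*) = e gives e = 1.149×(1 − 0.26154) = 0.84849.
New p* = 0.852 − e/c = 0.852 − 0.84849/1.01112 = 0.01284.
Expected occupied = 130 × 0.01284 = 1.67 ≈ 2.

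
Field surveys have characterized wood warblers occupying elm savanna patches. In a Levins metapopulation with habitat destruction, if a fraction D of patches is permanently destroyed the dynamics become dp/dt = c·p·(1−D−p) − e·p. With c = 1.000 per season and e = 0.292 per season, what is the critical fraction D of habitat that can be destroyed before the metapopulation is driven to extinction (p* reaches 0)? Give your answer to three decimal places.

The nontrivial equilibrium is p* = (1−D) − e/c; extinction occurs when this hits zero.
So D_crit = 1 − e/c = 1 − 0.292/1.000 = 1 − 0.2920 = 0.7080.
Note this equals the original equilibrium occupancy — the Levins extinction-debt result.

0.708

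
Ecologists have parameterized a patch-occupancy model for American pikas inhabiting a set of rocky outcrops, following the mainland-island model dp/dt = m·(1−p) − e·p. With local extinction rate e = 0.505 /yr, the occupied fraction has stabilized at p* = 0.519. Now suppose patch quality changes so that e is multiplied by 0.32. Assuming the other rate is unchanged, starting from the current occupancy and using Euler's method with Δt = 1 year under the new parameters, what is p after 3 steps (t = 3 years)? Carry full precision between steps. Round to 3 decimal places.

0.765

Balance m(1−p*) = e·p* gives m = e·p*/(1−p*) = 0.505×0.51900/0.48100 = 0.54490.
Starting from p₀ = 0.51900; update p ← p + (dp/dt)·Δt with the new parameters.
p: 0.51900 → 0.69722  (Δp = +0.17822)
p: 0.69722 → 0.74953  (Δp = +0.05231)
p: 0.74953 → 0.76489  (Δp = +0.01535)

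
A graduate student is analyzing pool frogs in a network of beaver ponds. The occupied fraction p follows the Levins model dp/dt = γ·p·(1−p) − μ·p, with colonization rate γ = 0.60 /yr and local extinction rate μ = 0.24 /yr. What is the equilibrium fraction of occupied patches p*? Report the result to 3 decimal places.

0.600

At equilibrium, colonization balances extinction: γ·p*·(1−p*) = μ·p*.
So p* = 1 − μ/γ = 1 − 0.24/0.60 = 1 − 0.4000 = 0.6000.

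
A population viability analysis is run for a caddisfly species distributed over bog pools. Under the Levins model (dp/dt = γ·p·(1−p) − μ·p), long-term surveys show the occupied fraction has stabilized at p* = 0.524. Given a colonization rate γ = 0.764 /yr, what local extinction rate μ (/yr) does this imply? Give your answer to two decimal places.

0.36

At equilibrium γ(1−p*) = μ.
μ = 0.764 × (1 − 0.524) = 0.764 × 0.4760 = 0.3637.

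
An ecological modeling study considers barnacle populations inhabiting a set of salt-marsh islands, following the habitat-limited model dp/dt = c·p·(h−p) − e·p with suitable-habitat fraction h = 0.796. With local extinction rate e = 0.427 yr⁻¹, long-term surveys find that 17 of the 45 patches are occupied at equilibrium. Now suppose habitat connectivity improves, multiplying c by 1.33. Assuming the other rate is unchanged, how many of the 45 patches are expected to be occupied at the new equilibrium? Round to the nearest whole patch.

22

Observed p* = 17/45 = 0.37778.
Balance c(h−p*) = e gives c = e/(0.796 − 0.37778) = 0.427/0.41822 = 1.02099.
New p* = 0.796 − e/c = 0.796 − 0.42700/1.35792 = 0.48155.
Expected occupied = 45 × 0.48155 = 21.67 ≈ 22.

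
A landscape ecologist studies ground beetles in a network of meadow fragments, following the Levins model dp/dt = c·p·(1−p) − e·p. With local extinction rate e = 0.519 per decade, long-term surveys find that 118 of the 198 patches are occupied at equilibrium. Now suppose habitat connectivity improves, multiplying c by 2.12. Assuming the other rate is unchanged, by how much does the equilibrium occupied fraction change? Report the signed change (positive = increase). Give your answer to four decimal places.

Observed p* = 118/198 = 0.59596.
Balance c(1−p*) = e gives c = e/(1 − 0.59596) = 0.519/0.40404 = 1.28453.
New p* = 1 − e/c = 1 − 0.51900/2.72320 = 0.80942.
Δp* = 0.80942 − 0.59596 = +0.21346.

0.2135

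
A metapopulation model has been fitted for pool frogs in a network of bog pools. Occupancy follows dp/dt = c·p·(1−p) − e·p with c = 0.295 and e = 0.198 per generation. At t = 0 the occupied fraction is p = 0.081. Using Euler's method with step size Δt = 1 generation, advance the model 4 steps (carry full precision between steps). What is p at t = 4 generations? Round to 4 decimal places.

Update rule: p ← p + [c·p·(1−p) − e·p]·Δt with Δt = 1.
p: 0.08100 → 0.08692  (Δp = +0.00592)
p: 0.08692 → 0.09312  (Δp = +0.00620)
p: 0.09312 → 0.09960  (Δp = +0.00647)
p: 0.09960 → 0.10633  (Δp = +0.00673)

0.1063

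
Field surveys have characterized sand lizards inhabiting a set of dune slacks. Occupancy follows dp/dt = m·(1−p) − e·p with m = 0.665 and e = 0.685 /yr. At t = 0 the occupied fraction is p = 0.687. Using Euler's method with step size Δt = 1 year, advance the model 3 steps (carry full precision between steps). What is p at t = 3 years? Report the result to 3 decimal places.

0.484

Update rule: p ← p + [m·(1−p) − e·p]·Δt with Δt = 1.
t = 1: p = 0.68700 + (-0.26245) = 0.42455
t = 2: p = 0.42455 + (+0.09186) = 0.51641
t = 3: p = 0.51641 + (-0.03215) = 0.48426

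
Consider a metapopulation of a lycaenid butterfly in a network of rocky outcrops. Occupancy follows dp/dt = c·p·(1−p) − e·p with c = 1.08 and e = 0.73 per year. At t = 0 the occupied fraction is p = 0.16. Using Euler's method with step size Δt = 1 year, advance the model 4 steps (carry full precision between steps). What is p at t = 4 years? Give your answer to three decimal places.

0.263

Update rule: p ← p + [c·p·(1−p) − e·p]·Δt with Δt = 1.
t = 1: p = 0.16000 + (+0.02835) = 0.18835
t = 2: p = 0.18835 + (+0.02761) = 0.21596
t = 3: p = 0.21596 + (+0.02522) = 0.24118
t = 4: p = 0.24118 + (+0.02159) = 0.26277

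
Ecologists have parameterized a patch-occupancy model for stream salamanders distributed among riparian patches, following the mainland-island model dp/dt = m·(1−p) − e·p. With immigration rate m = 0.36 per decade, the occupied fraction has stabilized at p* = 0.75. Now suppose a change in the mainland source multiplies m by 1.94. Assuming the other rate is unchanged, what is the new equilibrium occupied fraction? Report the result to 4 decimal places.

Balance m(1−p*) = e·p* gives e = m(1−p*)/p* = 0.36×0.25000/0.75000 = 0.12000.
New p* = m/(m+e) = 0.69840/(0.69840+0.12000) = 0.85337.

0.8534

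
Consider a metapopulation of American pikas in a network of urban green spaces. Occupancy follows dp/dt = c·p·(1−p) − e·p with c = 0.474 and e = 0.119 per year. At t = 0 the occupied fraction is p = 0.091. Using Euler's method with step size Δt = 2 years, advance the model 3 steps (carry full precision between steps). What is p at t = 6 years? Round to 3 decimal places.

0.346

Update rule: p ← p + [c·p·(1−p) − e·p]·Δt with Δt = 2.
p: 0.09100 → 0.14776  (Δp = +0.05676)
p: 0.14776 → 0.23197  (Δp = +0.08421)
p: 0.23197 → 0.34566  (Δp = +0.11369)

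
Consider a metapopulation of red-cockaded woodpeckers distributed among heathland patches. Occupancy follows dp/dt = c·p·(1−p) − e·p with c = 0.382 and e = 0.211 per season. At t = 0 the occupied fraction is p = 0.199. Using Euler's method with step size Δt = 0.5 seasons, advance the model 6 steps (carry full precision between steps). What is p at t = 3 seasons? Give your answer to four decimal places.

0.2561

Update rule: p ← p + [c·p·(1−p) − e·p]·Δt with Δt = 0.5.
  1  |  dp/dt·Δt = +0.009451  |  p_1 = 0.208451
  2  |  dp/dt·Δt = +0.009523  |  p_2 = 0.217974
  3  |  dp/dt·Δt = +0.009562  |  p_3 = 0.227536
  4  |  dp/dt·Δt = +0.009566  |  p_4 = 0.237102
  5  |  dp/dt·Δt = +0.009535  |  p_5 = 0.246636
  6  |  dp/dt·Δt = +0.009469  |  p_6 = 0.256105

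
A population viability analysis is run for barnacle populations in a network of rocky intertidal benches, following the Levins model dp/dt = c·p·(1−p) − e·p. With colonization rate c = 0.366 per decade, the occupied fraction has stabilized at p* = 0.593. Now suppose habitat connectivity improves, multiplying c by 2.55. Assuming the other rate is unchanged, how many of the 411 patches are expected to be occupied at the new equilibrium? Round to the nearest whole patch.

345

Balance c(1−p*) = e gives e = 0.366×(1 − 0.59300) = 0.14896.
New p* = 1 − e/c = 1 − 0.14896/0.93330 = 0.84039.
Expected occupied = 411 × 0.84039 = 345.40 ≈ 345.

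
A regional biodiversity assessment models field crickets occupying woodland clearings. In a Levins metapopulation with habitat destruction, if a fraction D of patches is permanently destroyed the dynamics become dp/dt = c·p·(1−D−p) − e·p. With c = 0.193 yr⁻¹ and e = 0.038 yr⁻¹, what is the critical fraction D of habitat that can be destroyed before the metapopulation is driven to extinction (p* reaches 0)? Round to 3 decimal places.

0.803

The nontrivial equilibrium is p* = (1−D) − e/c; extinction occurs when this hits zero.
So D_crit = 1 − e/c = 1 − 0.038/0.193 = 1 − 0.1969 = 0.8031.
This equals the undisturbed p*, a classic result of Lande's extension.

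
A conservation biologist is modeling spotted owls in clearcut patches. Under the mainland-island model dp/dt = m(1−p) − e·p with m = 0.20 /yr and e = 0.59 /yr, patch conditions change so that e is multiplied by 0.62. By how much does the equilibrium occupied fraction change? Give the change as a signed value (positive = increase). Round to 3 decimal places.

Before: p* = 0.20/(0.20+0.59) = 0.2532.
After: m = 0.2, e = 0.3658; p* = 0.2/0.5658 = 0.3535.
Δp* = 0.3535 − 0.2532 = +0.1003.

0.100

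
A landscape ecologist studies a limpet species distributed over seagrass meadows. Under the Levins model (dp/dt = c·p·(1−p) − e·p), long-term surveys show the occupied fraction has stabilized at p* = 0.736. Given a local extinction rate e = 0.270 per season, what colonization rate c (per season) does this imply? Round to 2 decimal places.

1.02

At equilibrium c(1−p*) = e, so c = e/(1−p*).
c = 0.270/(1 − 0.736) = 0.270/0.2640 = 1.0227.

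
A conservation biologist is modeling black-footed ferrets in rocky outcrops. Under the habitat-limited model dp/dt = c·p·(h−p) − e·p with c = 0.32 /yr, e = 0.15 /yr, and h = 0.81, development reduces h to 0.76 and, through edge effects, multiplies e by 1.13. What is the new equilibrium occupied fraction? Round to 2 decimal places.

0.23

Before: p* = h − e/c = 0.81 − 0.15/0.32 = 0.81 − 0.4688 = 0.3413.
After: c = 0.32, e = 0.1695, h = 0.76; p* = 0.76 − 0.1695/0.32 = 0.2303.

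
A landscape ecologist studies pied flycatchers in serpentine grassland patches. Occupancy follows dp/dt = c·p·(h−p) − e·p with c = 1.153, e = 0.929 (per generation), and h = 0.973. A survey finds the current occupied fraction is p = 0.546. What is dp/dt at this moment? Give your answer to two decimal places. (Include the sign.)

Colonization term: c·p·(h−p) = 1.153×0.546×0.4270 = 0.26881.
Extinction term: e·p = 0.50723.
dp/dt = 0.26881 − 0.50723 = -0.23842.

-0.24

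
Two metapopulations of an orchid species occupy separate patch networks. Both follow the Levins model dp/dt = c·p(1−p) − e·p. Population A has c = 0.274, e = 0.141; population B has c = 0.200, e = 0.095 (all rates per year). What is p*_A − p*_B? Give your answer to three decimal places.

-0.040

A: p*_A = 1 − 0.141/0.274 = 0.4854.
B: p*_B = 1 − 0.095/0.200 = 0.5250.
p*_A − p*_B = 0.4854 − 0.5250 = -0.0396.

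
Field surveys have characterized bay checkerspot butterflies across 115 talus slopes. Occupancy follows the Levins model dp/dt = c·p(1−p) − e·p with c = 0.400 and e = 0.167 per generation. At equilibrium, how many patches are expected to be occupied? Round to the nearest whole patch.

67

p* = 1 − e/c = 1 − 0.167/0.400 = 0.5825.
Expected occupied patches = N × p* = 115 × 0.5825 = 66.99 ≈ 67.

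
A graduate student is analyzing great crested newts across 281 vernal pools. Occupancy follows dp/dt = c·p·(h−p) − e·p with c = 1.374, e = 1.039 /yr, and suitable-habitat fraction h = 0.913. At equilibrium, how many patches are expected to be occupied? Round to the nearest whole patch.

44

p* = h − e/c = 0.913 − 0.7562 = 0.1568.
Expected occupied patches = N × p* = 281 × 0.1568 = 44.06 ≈ 44.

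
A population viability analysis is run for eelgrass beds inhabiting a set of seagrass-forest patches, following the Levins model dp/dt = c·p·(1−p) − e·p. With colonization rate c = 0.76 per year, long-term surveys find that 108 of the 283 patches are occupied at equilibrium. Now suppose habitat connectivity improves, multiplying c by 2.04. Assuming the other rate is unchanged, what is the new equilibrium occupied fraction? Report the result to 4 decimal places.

Observed p* = 108/283 = 0.38163.
Balance c(1−p*) = e gives e = 0.76×(1 − 0.38163) = 0.46996.
New p* = 1 − e/c = 1 − 0.46996/1.55040 = 0.69688.

0.6969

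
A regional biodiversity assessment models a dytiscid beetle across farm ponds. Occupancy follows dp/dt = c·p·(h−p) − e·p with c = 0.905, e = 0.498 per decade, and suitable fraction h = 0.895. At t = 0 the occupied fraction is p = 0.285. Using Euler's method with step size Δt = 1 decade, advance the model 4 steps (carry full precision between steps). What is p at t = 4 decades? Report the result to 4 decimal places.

0.3283

Update rule: p ← p + [c·p·(h−p) − e·p]·Δt with Δt = 1.
step 1: Δp = +0.01540, p = 0.30040
step 2: Δp = +0.01205, p = 0.31245
step 3: Δp = +0.00913, p = 0.32158
step 4: Δp = +0.00674, p = 0.32831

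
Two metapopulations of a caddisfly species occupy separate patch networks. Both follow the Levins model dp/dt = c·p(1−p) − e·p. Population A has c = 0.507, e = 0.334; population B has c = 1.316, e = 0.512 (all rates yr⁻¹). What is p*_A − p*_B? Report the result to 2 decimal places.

A: p*_A = 1 − 0.334/0.507 = 0.3412.
B: p*_B = 1 − 0.512/1.316 = 0.6109.
p*_A − p*_B = 0.3412 − 0.6109 = -0.2697.

-0.27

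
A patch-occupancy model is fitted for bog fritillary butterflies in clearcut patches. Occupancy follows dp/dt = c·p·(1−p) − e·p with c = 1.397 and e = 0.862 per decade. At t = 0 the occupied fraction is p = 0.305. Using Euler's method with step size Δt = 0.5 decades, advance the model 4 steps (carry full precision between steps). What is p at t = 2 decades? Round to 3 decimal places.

Update rule: p ← p + [c·p·(1−p) − e·p]·Δt with Δt = 0.5.
t = 0.5: p = 0.30500 + (+0.01661) = 0.32161
t = 1: p = 0.32161 + (+0.01378) = 0.33539
t = 1.5: p = 0.33539 + (+0.01114) = 0.34654
t = 2: p = 0.34654 + (+0.00882) = 0.35535

0.355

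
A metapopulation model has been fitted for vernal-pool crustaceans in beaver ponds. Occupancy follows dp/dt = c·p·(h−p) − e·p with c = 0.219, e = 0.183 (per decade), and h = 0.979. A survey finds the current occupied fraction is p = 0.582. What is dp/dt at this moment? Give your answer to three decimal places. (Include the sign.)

Colonization term: c·p·(h−p) = 0.219×0.582×0.3970 = 0.05060.
Extinction term: e·p = 0.10651.
dp/dt = 0.05060 − 0.10651 = -0.05591.

-0.056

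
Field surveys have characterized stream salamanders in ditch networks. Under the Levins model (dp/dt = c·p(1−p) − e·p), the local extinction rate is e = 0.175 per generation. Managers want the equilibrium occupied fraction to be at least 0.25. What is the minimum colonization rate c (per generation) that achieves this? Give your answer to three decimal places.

0.233

p* = 1 − e/c ≥ 0.25 requires e/c ≤ 0.7500, i.e. c ≥ e/0.7500.
c_min = 0.175/0.7500 = 0.2333.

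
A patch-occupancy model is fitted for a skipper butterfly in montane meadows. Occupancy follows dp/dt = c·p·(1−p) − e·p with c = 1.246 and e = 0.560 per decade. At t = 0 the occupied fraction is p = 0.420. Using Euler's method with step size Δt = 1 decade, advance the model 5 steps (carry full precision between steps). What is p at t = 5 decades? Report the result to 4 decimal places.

Update rule: p ← p + [c·p·(1−p) − e·p]·Δt with Δt = 1.
p: 0.42000 → 0.48833  (Δp = +0.06833)
p: 0.48833 → 0.52619  (Δp = +0.03787)
p: 0.52619 → 0.54217  (Δp = +0.01598)
p: 0.54217 → 0.54784  (Δp = +0.00567)
p: 0.54784 → 0.54970  (Δp = +0.00186)

0.5497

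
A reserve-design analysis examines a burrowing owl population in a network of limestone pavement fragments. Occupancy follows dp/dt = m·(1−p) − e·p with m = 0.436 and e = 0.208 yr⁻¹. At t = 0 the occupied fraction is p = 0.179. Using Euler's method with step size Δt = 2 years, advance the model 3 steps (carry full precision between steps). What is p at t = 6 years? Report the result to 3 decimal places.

0.689

Update rule: p ← p + [m·(1−p) − e·p]·Δt with Δt = 2.
  1  |  dp/dt·Δt = +0.641448  |  p_1 = 0.820448
  2  |  dp/dt·Δt = -0.184737  |  p_2 = 0.635711
  3  |  dp/dt·Δt = +0.053204  |  p_3 = 0.688915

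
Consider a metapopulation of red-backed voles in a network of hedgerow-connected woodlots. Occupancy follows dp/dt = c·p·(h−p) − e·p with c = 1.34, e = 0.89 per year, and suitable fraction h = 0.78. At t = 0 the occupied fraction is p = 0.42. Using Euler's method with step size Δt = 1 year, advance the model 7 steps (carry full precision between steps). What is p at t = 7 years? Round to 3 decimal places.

0.140

Update rule: p ← p + [c·p·(h−p) − e·p]·Δt with Δt = 1.
  1  |  dp/dt·Δt = -0.171192  |  p_1 = 0.248808
  2  |  dp/dt·Δt = -0.044338  |  p_2 = 0.204470
  3  |  dp/dt·Δt = -0.024289  |  p_3 = 0.180181
  4  |  dp/dt·Δt = -0.015539  |  p_4 = 0.164642
  5  |  dp/dt·Δt = -0.010771  |  p_5 = 0.153871
  6  |  dp/dt·Δt = -0.007845  |  p_6 = 0.146025
  7  |  dp/dt·Δt = -0.005910  |  p_7 = 0.140115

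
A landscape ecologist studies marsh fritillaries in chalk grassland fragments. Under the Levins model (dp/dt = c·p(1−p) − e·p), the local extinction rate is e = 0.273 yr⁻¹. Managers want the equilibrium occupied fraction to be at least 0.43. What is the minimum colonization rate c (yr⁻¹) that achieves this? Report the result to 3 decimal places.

p* = 1 − e/c ≥ 0.43 requires e/c ≤ 0.5700, i.e. c ≥ e/0.5700.
c_min = 0.273/0.5700 = 0.4789.

0.479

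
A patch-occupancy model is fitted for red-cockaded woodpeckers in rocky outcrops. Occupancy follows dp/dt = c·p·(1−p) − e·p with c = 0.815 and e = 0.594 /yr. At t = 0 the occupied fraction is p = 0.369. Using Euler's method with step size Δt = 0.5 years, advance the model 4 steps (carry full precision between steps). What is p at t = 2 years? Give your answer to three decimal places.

0.324

Update rule: p ← p + [c·p·(1−p) − e·p]·Δt with Δt = 0.5.
t = 0.5: p = 0.36900 + (-0.01471) = 0.35429
t = 1: p = 0.35429 + (-0.01200) = 0.34229
t = 1.5: p = 0.34229 + (-0.00992) = 0.33237
t = 2: p = 0.33237 + (-0.00829) = 0.32408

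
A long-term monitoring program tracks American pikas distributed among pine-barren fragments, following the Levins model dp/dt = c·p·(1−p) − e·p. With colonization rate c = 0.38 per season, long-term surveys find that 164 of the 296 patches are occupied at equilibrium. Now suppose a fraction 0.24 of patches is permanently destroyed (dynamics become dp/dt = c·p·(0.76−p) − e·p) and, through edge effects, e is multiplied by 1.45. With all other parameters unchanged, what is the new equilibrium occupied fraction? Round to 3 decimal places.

Observed p* = 164/296 = 0.55405.
Balance c(1−p*) = e gives e = 0.38×(1 − 0.55405) = 0.16946.
New p* = 0.76 − e/c = 0.76 − 0.24572/0.38000 = 0.11337.

0.113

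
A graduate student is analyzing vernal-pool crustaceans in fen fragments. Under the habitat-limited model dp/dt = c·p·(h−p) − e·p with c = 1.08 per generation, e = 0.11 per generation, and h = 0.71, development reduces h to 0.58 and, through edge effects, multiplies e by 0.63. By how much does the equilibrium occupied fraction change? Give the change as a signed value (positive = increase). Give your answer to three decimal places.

Before: p* = h − e/c = 0.71 − 0.11/1.08 = 0.71 − 0.1019 = 0.6081.
After: c = 1.08, e = 0.0693, h = 0.58; p* = 0.58 − 0.0693/1.08 = 0.5158.
Δp* = 0.5158 − 0.6081 = -0.0923.

-0.092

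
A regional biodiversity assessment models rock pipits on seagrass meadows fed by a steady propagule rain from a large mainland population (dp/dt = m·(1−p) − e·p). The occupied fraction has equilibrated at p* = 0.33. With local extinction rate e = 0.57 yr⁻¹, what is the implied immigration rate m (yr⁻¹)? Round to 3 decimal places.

0.281

At equilibrium m(1−p*) = e·p*, so m = e·p*/(1−p*).
m = 0.57 × 0.33 / 0.6700 = 0.1881/0.6700 = 0.2807.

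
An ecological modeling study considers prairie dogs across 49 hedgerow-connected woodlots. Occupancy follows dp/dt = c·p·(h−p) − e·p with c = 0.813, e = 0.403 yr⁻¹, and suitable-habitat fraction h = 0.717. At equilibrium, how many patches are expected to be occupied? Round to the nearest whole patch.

11

p* = h − e/c = 0.717 − 0.4957 = 0.2213.
Expected occupied patches = N × p* = 49 × 0.2213 = 10.84 ≈ 11.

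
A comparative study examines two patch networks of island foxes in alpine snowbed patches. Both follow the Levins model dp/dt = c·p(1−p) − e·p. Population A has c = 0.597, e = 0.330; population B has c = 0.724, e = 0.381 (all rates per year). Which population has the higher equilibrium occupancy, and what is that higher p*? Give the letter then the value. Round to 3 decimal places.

A: p*_A = 1 − 0.330/0.597 = 0.4472.
B: p*_B = 1 − 0.381/0.724 = 0.4738.
B is higher at 0.4738.

B, 0.474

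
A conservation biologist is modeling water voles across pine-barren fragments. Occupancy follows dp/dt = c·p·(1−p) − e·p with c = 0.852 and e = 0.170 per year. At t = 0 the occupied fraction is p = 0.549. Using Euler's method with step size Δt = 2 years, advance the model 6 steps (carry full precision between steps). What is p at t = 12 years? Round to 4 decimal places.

Update rule: p ← p + [c·p·(1−p) − e·p]·Δt with Δt = 2.
  1  |  dp/dt·Δt = +0.235249  |  p_1 = 0.784249
  2  |  dp/dt·Δt = +0.021677  |  p_2 = 0.805926
  3  |  dp/dt·Δt = -0.007493  |  p_3 = 0.798433
  4  |  dp/dt·Δt = +0.002771  |  p_4 = 0.801204
  5  |  dp/dt·Δt = -0.001002  |  p_5 = 0.800201
  6  |  dp/dt·Δt = +0.000366  |  p_6 = 0.800567

0.8006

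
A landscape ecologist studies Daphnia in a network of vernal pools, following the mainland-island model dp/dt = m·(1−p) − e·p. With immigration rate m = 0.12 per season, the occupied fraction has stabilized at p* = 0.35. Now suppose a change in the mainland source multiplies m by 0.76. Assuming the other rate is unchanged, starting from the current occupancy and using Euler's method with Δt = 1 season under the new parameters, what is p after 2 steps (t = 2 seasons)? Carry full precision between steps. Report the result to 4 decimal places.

0.3184

Balance m(1−p*) = e·p* gives e = m(1−p*)/p* = 0.12×0.65000/0.35000 = 0.22286.
Starting from p₀ = 0.35000; update p ← p + (dp/dt)·Δt with the new parameters.
  1  |  dp/dt·Δt = -0.018720  |  p_1 = 0.331280
  2  |  dp/dt·Δt = -0.012841  |  p_2 = 0.318439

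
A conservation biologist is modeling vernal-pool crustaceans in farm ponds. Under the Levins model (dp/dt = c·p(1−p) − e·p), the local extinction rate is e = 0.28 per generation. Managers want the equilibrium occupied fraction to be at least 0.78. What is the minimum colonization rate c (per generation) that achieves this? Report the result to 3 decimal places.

p* = 1 − e/c ≥ 0.78 requires e/c ≤ 0.2200, i.e. c ≥ e/0.2200.
c_min = 0.28/0.2200 = 1.2727.

1.273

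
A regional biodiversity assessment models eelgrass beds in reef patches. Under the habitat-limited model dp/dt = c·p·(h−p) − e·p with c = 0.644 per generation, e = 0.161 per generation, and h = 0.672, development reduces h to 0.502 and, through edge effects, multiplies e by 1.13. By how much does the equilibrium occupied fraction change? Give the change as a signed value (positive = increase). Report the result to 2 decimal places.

-0.20

Before: p* = h − e/c = 0.672 − 0.161/0.644 = 0.672 − 0.2500 = 0.4220.
After: c = 0.644, e = 0.18193, h = 0.502; p* = 0.502 − 0.18193/0.644 = 0.2195.
Δp* = 0.2195 − 0.4220 = -0.2025.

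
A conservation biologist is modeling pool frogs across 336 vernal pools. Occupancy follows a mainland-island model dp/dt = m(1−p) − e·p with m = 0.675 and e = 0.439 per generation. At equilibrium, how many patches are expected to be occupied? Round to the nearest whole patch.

204

p* = m/(m+e) = 0.675/1.1140 = 0.6059.
Expected occupied patches = N × p* = 336 × 0.6059 = 203.59 ≈ 204.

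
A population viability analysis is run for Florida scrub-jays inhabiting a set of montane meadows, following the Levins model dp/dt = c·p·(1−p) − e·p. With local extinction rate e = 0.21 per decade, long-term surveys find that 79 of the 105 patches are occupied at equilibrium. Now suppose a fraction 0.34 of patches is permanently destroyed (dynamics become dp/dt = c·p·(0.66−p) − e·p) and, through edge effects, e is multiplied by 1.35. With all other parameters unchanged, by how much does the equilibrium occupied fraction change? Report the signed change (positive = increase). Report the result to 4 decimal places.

Observed p* = 79/105 = 0.75238.
Balance c(1−p*) = e gives c = e/(1 − 0.75238) = 0.21/0.24762 = 0.84807.
New p* = 0.66 − e/c = 0.66 − 0.28350/0.84807 = 0.32571.
Δp* = 0.32571 − 0.75238 = -0.42667.

-0.4267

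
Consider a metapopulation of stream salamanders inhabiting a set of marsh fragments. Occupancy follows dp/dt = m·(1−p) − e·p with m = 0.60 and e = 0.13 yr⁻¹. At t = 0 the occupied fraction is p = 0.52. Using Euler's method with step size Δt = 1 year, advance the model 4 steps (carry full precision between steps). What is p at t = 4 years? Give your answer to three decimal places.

Update rule: p ← p + [m·(1−p) − e·p]·Δt with Δt = 1.
  1  |  dp/dt·Δt = +0.220400  |  p_1 = 0.740400
  2  |  dp/dt·Δt = +0.059508  |  p_2 = 0.799908
  3  |  dp/dt·Δt = +0.016067  |  p_3 = 0.815975
  4  |  dp/dt·Δt = +0.004338  |  p_4 = 0.820313

0.820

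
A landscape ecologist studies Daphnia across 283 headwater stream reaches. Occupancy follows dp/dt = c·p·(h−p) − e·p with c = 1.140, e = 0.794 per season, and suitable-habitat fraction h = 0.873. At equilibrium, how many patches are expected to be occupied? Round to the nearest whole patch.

p* = h − e/c = 0.873 − 0.6965 = 0.1765.
Expected occupied patches = N × p* = 283 × 0.1765 = 49.95 ≈ 50.

50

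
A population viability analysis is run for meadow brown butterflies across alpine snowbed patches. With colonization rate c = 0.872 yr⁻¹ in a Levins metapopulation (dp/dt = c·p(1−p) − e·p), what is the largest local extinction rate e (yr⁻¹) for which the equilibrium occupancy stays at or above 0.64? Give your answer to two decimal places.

1 − e/c ≥ 0.64 ⇒ e ≤ c(1 − 0.64) = 0.872 × 0.3600.
e_max = 0.3139.

0.31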